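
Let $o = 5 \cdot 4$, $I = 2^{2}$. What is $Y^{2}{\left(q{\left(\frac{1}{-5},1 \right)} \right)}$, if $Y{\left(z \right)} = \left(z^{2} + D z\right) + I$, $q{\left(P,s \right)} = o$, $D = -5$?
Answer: $92416$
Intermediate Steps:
$I = 4$
$o = 20$
$q{\left(P,s \right)} = 20$
$Y{\left(z \right)} = 4 + z^{2} - 5 z$ ($Y{\left(z \right)} = \left(z^{2} - 5 z\right) + 4 = 4 + z^{2} - 5 z$)
$Y^{2}{\left(q{\left(\frac{1}{-5},1 \right)} \right)} = \left(4 + 20^{2} - 100\right)^{2} = \left(4 + 400 - 100\right)^{2} = 304^{2} = 92416$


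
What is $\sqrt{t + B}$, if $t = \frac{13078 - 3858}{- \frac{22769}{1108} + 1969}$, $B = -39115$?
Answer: $\frac{i \sqrt{182284191087159155}}{2158883} \approx 197.76 i$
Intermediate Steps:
$t = \frac{10215760}{2158883}$ ($t = \frac{9220}{\left(-22769\right) \frac{1}{1108} + 1969} = \frac{9220}{- \frac{22769}{1108} + 1969} = \frac{9220}{\frac{2158883}{1108}} = 9220 \cdot \frac{1108}{2158883} = \frac{10215760}{2158883} \approx 4.732$)
$\sqrt{t + B} = \sqrt{\frac{10215760}{2158883} - 39115} = \sqrt{- \frac{84434492785}{2158883}} = \frac{i \sqrt{182284191087159155}}{2158883}$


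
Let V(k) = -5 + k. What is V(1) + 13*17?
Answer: 217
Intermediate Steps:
V(1) + 13*17 = (-5 + 1) + 13*17 = -4 + 221 = 217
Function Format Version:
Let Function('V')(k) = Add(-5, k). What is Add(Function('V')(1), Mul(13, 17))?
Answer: 217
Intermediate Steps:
Add(Function('V')(1), Mul(13, 17)) = Add(Add(-5, 1), Mul(13, 17)) = Add(-4, 221) = 217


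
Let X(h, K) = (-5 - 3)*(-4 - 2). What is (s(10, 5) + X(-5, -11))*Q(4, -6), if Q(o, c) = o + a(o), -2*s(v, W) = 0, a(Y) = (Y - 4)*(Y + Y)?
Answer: 192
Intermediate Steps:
X(h, K) = 48 (X(h, K) = -8*(-6) = 48)
a(Y) = 2*Y*(-4 + Y) (a(Y) = (-4 + Y)*(2*Y) = 2*Y*(-4 + Y))
s(v, W) = 0 (s(v, W) = -½*0 = 0)
Q(o, c) = o + 2*o*(-4 + o)
(s(10, 5) + X(-5, -11))*Q(4, -6) = (0 + 48)*(4*(-7 + 2*4)) = 48*(4*(-7 + 8)) = 48*(4*1) = 48*4 = 192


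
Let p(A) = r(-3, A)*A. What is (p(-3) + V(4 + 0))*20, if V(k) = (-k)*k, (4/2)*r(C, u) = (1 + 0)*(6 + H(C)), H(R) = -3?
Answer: -410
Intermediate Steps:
r(C, u) = 3/2 (r(C, u) = ((1 + 0)*(6 - 3))/2 = (1*3)/2 = (1/2)*3 = 3/2)
p(A) = 3*A/2
V(k) = -k**2
(p(-3) + V(4 + 0))*20 = ((3/2)*(-3) - (4 + 0)**2)*20 = (-9/2 - 1*4**2)*20 = (-9/2 - 1*16)*20 = (-9/2 - 16)*20 = -41/2*20 = -410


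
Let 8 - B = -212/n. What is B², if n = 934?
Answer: 14760964/218089 ≈ 67.683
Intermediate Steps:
B = 3842/467 (B = 8 - (-212)/934 = 8 - 1*(-106/467) = 8 + 106/467 = 3842/467 ≈ 8.2270)
B² = (3842/467)² = 14760964/218089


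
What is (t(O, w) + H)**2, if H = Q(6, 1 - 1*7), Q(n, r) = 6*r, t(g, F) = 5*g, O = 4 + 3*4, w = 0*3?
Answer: 1936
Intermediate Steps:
w = 0
O = 16 (O = 4 + 12 = 16)
H = -36 (H = 6*(1 - 1*7) = 6*(1 - 7) = 6*(-6) = -36)
(t(O, w) + H)**2 = (5*16 - 36)**2 = (80 - 36)**2 = 44**2 = 1936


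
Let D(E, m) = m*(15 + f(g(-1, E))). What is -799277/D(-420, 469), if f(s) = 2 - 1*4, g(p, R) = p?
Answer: -799277/6097 ≈ -131.09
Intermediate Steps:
f(s) = -2 (f(s) = 2 - 4 = -2)
D(E, m) = 13*m (D(E, m) = m*(15 - 2) = m*13 = 13*m)
-799277/D(-420, 469) = -799277/(13*469) = -799277/6097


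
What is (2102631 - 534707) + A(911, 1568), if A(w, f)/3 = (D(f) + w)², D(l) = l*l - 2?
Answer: 18147909302191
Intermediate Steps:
D(l) = -2 + l² (D(l) = l² - 2 = -2 + l²)
A(w, f) = 3*(-2 + w + f²)² (A(w, f) = 3*((-2 + f²) + w)² = 3*(-2 + w + f²)²)
(2102631 - 534707) + A(911, 1568) = (2102631 - 534707) + 3*(-2 + 911 + 1568²)² = 1567924 + 3*(-2 + 911 + 2458624)² = 1567924 + 3*2459533² = 1567924 + 3*6049302578089 = 1567924 + 18147907734267 = 18147909302191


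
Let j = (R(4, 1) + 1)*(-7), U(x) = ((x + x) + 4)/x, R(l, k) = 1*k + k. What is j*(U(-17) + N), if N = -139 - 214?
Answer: 125391/17 ≈ 7375.9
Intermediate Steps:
R(l, k) = 2*k (R(l, k) = k + k = 2*k)
U(x) = (4 + 2*x)/x (U(x) = (2*x + 4)/x = (4 + 2*x)/x)
N = -353
j = -21 (j = (2*1 + 1)*(-7) = (2 + 1)*(-7) = 3*(-7) = -21)
j*(U(-17) + N) = -21*((2 + 4/(-17)) - 353) = -21*((2 + 4*(-1/17)) - 353) = -21*((2 - 4/17) - 353) = -21*(30/17 - 353) = -21*(-5971/17) = 125391/17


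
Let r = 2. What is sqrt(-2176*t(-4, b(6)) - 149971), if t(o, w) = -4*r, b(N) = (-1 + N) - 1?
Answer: I*sqrt(132563) ≈ 364.09*I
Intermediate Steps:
b(N) = -2 + N
t(o, w) = -8 (t(o, w) = -4*2 = -8)
sqrt(-2176*t(-4, b(6)) - 149971) = sqrt(-2176*(-8) - 149971) = sqrt(17408 - 149971) = sqrt(-132563) = I*sqrt(132563)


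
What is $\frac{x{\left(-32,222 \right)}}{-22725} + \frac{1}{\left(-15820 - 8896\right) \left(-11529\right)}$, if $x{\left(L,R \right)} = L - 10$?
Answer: $\frac{1329772757}{719500679100} \approx 0.0018482$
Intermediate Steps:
$x{\left(L,R \right)} = -10 + L$ ($x{\left(L,R \right)} = L - 10 = -10 + L$)
$\frac{x{\left(-32,222 \right)}}{-22725} + \frac{1}{\left(-15820 - 8896\right) \left(-11529\right)} = \frac{-10 - 32}{-22725} + \frac{1}{\left(-15820 - 8896\right) \left(-11529\right)} = \left(-42\right) \left(- \frac{1}{22725}\right) + \frac{1}{-24716} \left(- \frac{1}{11529}\right) = \frac{14}{7575} - - \frac{1}{284950764} = \frac{14}{7575} + \frac{1}{284950764} = \frac{1329772757}{719500679100}$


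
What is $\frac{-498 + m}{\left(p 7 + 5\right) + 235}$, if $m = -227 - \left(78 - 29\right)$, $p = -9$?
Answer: $- \frac{258}{59} \approx -4.3729$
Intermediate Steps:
$m = -276$ ($m = -227 - 49 = -276$)
$\frac{-498 + m}{\left(p 7 + 5\right) + 235} = \frac{-498 - 276}{\left(\left(-9\right) 7 + 5\right) + 235} = - \frac{774}{\left(-63 + 5\right) + 235} = - \frac{774}{-58 + 235} = - \frac{774}{177} = \left(-774\right) \frac{1}{177} = - \frac{258}{59}$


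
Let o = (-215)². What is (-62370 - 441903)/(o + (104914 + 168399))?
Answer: -504273/319538 ≈ -1.5781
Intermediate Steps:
o = 46225
(-62370 - 441903)/(o + (104914 + 168399)) = (-62370 - 441903)/(46225 + (104914 + 168399)) = -504273/(46225 + 273313) = -504273/319538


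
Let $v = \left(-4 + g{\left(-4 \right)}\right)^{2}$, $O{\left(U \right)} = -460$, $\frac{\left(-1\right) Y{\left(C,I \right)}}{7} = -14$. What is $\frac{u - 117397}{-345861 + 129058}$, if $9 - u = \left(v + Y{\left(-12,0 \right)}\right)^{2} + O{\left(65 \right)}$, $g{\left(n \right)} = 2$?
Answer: $\frac{127332}{216803} \approx 0.58732$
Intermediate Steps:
$Y{\left(C,I \right)} = 98$ ($Y{\left(C,I \right)} = \left(-7\right) \left(-14\right) = 98$)
$v = 4$ ($v = \left(-4 + 2\right)^{2} = \left(-2\right)^{2} = 4$)
$u = -9935$ ($u = 9 - \left(\left(4 + 98\right)^{2} - 460\right) = 9 - \left(102^{2} - 460\right) = 9 - \left(10404 - 460\right) = 9 - 9944 = -9935$)
$\frac{u - 117397}{-345861 + 129058} = \frac{-9935 - 117397}{-345861 + 129058} = - \frac{127332}{-216803} = \left(-127332\right) \left(- \frac{1}{216803}\right) = \frac{127332}{216803}$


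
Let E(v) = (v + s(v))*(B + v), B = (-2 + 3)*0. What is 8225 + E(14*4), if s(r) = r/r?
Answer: 11417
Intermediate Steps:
s(r) = 1
B = 0 (B = 1*0 = 0)
E(v) = v*(1 + v) (E(v) = (v + 1)*(0 + v) = (1 + v)*v = v*(1 + v))
8225 + E(14*4) = 8225 + (14*4)*(1 + 14*4) = 8225 + 56*(1 + 56) = 8225 + 56*57 = 8225 + 3192 = 11417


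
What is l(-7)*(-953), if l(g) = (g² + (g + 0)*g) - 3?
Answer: -90535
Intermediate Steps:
l(g) = -3 + 2*g² (l(g) = (g² + g*g) - 3 = (g² + g²) - 3 = 2*g² - 3 = -3 + 2*g²)
l(-7)*(-953) = (-3 + 2*(-7)²)*(-953) = (-3 + 2*49)*(-953) = (-3 + 98)*(-953) = 95*(-953) = -90535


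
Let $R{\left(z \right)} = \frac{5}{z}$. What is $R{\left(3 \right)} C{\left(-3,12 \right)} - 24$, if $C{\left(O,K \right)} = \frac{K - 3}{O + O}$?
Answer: $- \frac{53}{2} \approx -26.5$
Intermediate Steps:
$C{\left(O,K \right)} = \frac{-3 + K}{2 O}$
$R{\left(3 \right)} C{\left(-3,12 \right)} - 24 = \frac{5}{3} \frac{-3 + 12}{2 \left(-3\right)} - 24 = 5 \cdot \frac{1}{3} \cdot \frac{1}{2} \left(- \frac{1}{3}\right) 9 - 24 = \frac{5}{3} \left(- \frac{3}{2}\right) - 24 = - \frac{5}{2} - 24 = - \frac{53}{2}$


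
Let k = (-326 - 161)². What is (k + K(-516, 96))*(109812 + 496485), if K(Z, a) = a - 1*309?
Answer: 143665711932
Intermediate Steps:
K(Z, a) = -309 + a (K(Z, a) = a - 309 = -309 + a)
k = 237169 (k = (-487)² = 237169)
(k + K(-516, 96))*(109812 + 496485) = (237169 + (-309 + 96))*(109812 + 496485) = (237169 - 213)*606297 = 236956*606297 = 143665711932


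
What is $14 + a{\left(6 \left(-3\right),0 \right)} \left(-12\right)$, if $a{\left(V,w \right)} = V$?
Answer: $230$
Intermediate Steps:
$14 + a{\left(6 \left(-3\right),0 \right)} \left(-12\right) = 14 + 6 \left(-3\right) \left(-12\right) = 14 - -216 = 14 + 216 = 230$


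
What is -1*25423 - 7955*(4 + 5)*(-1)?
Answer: 46172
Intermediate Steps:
-1*25423 - 7955*(4 + 5)*(-1) = -25423 - 7955*9*(-1) = -25423 - 7955*(-9) = -25423 - 1*(-71595) = -25423 + 71595 = 46172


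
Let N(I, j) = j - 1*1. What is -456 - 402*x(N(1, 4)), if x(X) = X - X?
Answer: -456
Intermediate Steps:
N(I, j) = -1 + j (N(I, j) = j - 1 = -1 + j)
x(X) = 0
-456 - 402*x(N(1, 4)) = -456 - 402*0 = -456 + 0 = -456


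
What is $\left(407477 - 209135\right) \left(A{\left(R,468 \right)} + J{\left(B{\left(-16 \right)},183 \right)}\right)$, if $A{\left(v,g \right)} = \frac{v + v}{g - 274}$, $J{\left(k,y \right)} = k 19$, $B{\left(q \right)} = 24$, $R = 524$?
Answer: $\frac{8876994552}{97} \approx 9.1515 \cdot 10^{7}$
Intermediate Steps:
$J{\left(k,y \right)} = 19 k$
$A{\left(v,g \right)} = \frac{2 v}{-274 + g}$
$\left(407477 - 209135\right) \left(A{\left(R,468 \right)} + J{\left(B{\left(-16 \right)},183 \right)}\right) = \left(407477 - 209135\right) \left(2 \cdot 524 \frac{1}{-274 + 468} + 19 \cdot 24\right) = 198342 \left(2 \cdot 524 \cdot \frac{1}{194} + 456\right) = 198342 \left(\frac{524}{97} + 456\right) = 198342 \cdot \frac{44756}{97} = \frac{8876994552}{97}$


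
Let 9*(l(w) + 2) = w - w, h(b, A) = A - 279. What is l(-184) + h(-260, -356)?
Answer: -637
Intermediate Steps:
h(b, A) = -279 + A
l(w) = -2 (l(w) = -2 + (w - w)/9 = -2 + (1/9)*0 = -2 + 0 = -2)
l(-184) + h(-260, -356) = -2 + (-279 - 356) = -2 - 635 = -637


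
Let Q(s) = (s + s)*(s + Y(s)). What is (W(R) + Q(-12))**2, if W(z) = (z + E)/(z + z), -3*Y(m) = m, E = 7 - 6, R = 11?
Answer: 4485924/121 ≈ 37074.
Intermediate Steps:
E = 1
Y(m) = -m/3
W(z) = (1 + z)/(2*z) (W(z) = (z + 1)/(z + z) = (1 + z)/((2*z)) = (1 + z)*(1/(2*z)) = (1 + z)/(2*z))
Q(s) = 4*s**2/3 (Q(s) = (s + s)*(s - s/3) = (2*s)*(2*s/3) = 4*s**2/3)
(W(R) + Q(-12))**2 = ((1/2)*(1 + 11)/11 + (4/3)*(-12)**2)**2 = ((1/2)*(1/11)*12 + (4/3)*144)**2 = (6/11 + 192)**2 = (2118/11)**2 = 4485924/121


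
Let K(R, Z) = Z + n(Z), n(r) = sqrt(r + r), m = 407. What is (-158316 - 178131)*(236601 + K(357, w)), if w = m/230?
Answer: -18308987162739/230 - 336447*sqrt(46805)/115 ≈ -7.9605e+10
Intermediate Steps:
n(r) = sqrt(2)*sqrt(r) (n(r) = sqrt(2*r) = sqrt(2)*sqrt(r))
w = 407/230 ≈ 1.7696
K(R, Z) = Z + sqrt(2)*sqrt(Z)
(-158316 - 178131)*(236601 + K(357, w)) = (-158316 - 178131)*(236601 + (407/230 + sqrt(2)*sqrt(407/230))) = -336447*(236601 + (407/230 + sqrt(2)*(sqrt(93610)/230))) = -336447*(236601 + (407/230 + sqrt(46805)/115)) = -336447*(54418637/230 + sqrt(46805)/115) = -18308987162739/230 - 336447*sqrt(46805)/115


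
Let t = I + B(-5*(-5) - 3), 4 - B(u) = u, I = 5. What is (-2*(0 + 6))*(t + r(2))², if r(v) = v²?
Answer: -972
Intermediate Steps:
B(u) = 4 - u
t = -13 (t = 5 + (4 - (-5*(-5) - 3)) = 5 + (4 - (25 - 3)) = 5 + (4 - 1*22) = 5 + (4 - 22) = 5 - 18 = -13)
(-2*(0 + 6))*(t + r(2))² = (-2*(0 + 6))*(-13 + 2²)² = (-2*6)*(-13 + 4)² = -12*(-9)² = -12*81 = -972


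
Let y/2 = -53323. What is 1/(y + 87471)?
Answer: -1/19175 ≈ -5.2151e-5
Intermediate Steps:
y = -106646 (y = 2*(-53323) = -106646)
1/(y + 87471) = 1/(-106646 + 87471) = 1/(-19175) = -1/19175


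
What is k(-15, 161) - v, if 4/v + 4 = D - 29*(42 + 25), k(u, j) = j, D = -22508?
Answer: 3937259/24455 ≈ 161.00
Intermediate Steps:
v = -4/24455 (v = 4/(-4 + (-22508 - 29*(42 + 25))) = 4/(-4 + (-22508 - 29*67)) = 4/(-4 + (-22508 - 1*1943)) = 4/(-4 + (-22508 - 1943)) = 4/(-4 - 24451) = 4/(-24455) = 4*(-1/24455) = -4/24455 ≈ -0.00016357)
k(-15, 161) - v = 161 - 1*(-4/24455) = 161 + 4/24455 = 3937259/24455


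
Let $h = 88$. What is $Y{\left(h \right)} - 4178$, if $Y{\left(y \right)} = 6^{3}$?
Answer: $-3962$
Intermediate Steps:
$Y{\left(y \right)} = 216$
$Y{\left(h \right)} - 4178 = 216 - 4178 = -3962$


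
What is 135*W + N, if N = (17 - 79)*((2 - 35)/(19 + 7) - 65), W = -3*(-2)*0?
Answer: 53413/13 ≈ 4108.7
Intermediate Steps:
W = 0 (W = 6*0 = 0)
N = 53413/13 (N = -62*(-33/26 - 65) = -62*(-1723/26) = 53413/13 ≈ 4108.7)
135*W + N = 135*0 + 53413/13 = 0 + 53413/13 = 53413/13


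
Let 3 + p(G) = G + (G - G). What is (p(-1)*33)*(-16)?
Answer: 2112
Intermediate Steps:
p(G) = -3 + G (p(G) = -3 + (G + (G - G)) = -3 + (G + 0) = -3 + G)
(p(-1)*33)*(-16) = ((-3 - 1)*33)*(-16) = -4*33*(-16) = -132*(-16) = 2112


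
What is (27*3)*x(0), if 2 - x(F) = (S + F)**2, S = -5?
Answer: -1863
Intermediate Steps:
x(F) = 2 - (-5 + F)**2
(27*3)*x(0) = (27*3)*(2 - (-5 + 0)**2) = 81*(2 - 1*(-5)**2) = 81*(2 - 1*25) = 81*(2 - 25) = 81*(-23) = -1863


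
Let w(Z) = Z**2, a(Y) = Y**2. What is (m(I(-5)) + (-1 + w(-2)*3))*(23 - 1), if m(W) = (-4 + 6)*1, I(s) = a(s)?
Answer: 286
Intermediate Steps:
I(s) = s**2
m(W) = 2 (m(W) = 2*1 = 2)
(m(I(-5)) + (-1 + w(-2)*3))*(23 - 1) = (2 + (-1 + (-2)**2*3))*(23 - 1) = (2 + (-1 + 4*3))*22 = (2 + (-1 + 12))*22 = (2 + 11)*22 = 13*22 = 286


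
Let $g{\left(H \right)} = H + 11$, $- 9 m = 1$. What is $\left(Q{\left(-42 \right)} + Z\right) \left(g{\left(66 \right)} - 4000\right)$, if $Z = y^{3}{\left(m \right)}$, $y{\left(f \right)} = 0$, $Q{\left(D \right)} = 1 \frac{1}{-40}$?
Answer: $\frac{3923}{40} \approx 98.075$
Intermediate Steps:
$m = - \frac{1}{9}$ ($m = \left(- \frac{1}{9}\right) 1 = - \frac{1}{9} \approx -0.11111$)
$g{\left(H \right)} = 11 + H$
$Q{\left(D \right)} = - \frac{1}{40}$ ($Q{\left(D \right)} = 1 \left(- \frac{1}{40}\right) = - \frac{1}{40}$)
$Z = 0$ ($Z = 0^{3} = 0$)
$\left(Q{\left(-42 \right)} + Z\right) \left(g{\left(66 \right)} - 4000\right) = \left(- \frac{1}{40} + 0\right) \left(\left(11 + 66\right) - 4000\right) = - \frac{77 - 4000}{40} = \left(- \frac{1}{40}\right) \left(-3923\right) = \frac{3923}{40}$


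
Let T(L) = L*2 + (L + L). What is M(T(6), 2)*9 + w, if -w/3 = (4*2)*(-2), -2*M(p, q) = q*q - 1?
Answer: 69/2 ≈ 34.500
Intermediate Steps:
T(L) = 4*L (T(L) = 2*L + 2*L = 4*L)
M(p, q) = ½ - q²/2 (M(p, q) = -(q*q - 1)/2 = -(q² - 1)/2 = -(-1 + q²)/2 = ½ - q²/2)
w = 48 (w = -3*4*2*(-2) = -24*(-2) = -3*(-16) = 48)
M(T(6), 2)*9 + w = (½ - ½*2²)*9 + 48 = (½ - ½*4)*9 + 48 = (½ - 2)*9 + 48 = -3/2*9 + 48 = -27/2 + 48 = 69/2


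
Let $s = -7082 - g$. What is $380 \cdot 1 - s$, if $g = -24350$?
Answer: $-16888$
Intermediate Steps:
$s = 17268$ ($s = -7082 - -24350 = -7082 + 24350 = 17268$)
$380 \cdot 1 - s = 380 \cdot 1 - 17268 = 380 - 17268 = -16888$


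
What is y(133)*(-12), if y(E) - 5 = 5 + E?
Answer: -1716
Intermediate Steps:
y(E) = 10 + E (y(E) = 5 + (5 + E) = 10 + E)
y(133)*(-12) = (10 + 133)*(-12) = 143*(-12) = -1716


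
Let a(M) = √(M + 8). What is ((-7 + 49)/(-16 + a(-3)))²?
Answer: 1764/(16 - √5)² ≈ 9.3114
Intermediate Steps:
a(M) = √(8 + M)
((-7 + 49)/(-16 + a(-3)))² = ((-7 + 49)/(-16 + √(8 - 3)))² = (42/(-16 + √5))² = 1764/(-16 + √5)²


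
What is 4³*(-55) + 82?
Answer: -3438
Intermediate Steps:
4³*(-55) + 82 = 64*(-55) + 82 = -3520 + 82 = -3438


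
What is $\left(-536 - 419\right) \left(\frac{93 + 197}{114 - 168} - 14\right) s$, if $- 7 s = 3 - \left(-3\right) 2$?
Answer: $- \frac{499465}{21} \approx -23784.0$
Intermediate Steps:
$s = - \frac{9}{7}$ ($s = - \frac{3 - \left(-3\right) 2}{7} = - \frac{3 - -6}{7} = - \frac{3 + 6}{7} = \left(- \frac{1}{7}\right) 9 = - \frac{9}{7} \approx -1.2857$)
$\left(-536 - 419\right) \left(\frac{93 + 197}{114 - 168} - 14\right) s = \left(-536 - 419\right) \left(\frac{93 + 197}{114 - 168} - 14\right) \left(- \frac{9}{7}\right) = - 955 \left(\frac{290}{-54} - 14\right) \left(- \frac{9}{7}\right) = - 955 \left(290 \left(- \frac{1}{54}\right) - 14\right) \left(- \frac{9}{7}\right) = - 955 \left(- \frac{145}{27} - 14\right) \left(- \frac{9}{7}\right) = \left(-955\right) \left(- \frac{523}{27}\right) \left(- \frac{9}{7}\right) = \frac{499465}{27} \left(- \frac{9}{7}\right) = - \frac{499465}{21}$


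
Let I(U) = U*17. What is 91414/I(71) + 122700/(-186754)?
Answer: 8461915628/112706039 ≈ 75.079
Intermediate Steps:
I(U) = 17*U
91414/I(71) + 122700/(-186754) = 91414/((17*71)) + 122700/(-186754) = 91414/1207 + 122700*(-1/186754) = 91414*(1/1207) - 61350/93377 = 91414/1207 - 61350/93377 = 8461915628/112706039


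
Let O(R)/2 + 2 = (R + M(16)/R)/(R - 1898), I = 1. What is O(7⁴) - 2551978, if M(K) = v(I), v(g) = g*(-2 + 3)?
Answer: -3082024787742/1207703 ≈ -2.5520e+6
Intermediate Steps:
v(g) = g (v(g) = g*1 = g)
M(K) = 1
O(R) = -4 + 2*(R + 1/R)/(-1898 + R) (O(R) = -4 + 2*((R + 1/R)/(R - 1898)) = -4 + 2*((R + 1/R)/(-1898 + R)) = -4 + 2*(R + 1/R)/(-1898 + R))
O(7⁴) - 2551978 = 2*(1 - (7⁴)² + 3796*7⁴)/((7⁴)*(-1898 + 7⁴)) - 2551978 = 2*(1 - 1*2401² + 3796*2401)/(2401*(-1898 + 2401)) - 2551978 = 2*(1/2401)*(1 - 1*5764801 + 9114196)/503 - 2551978 = 2*(1/2401)*(1/503)*(1 - 5764801 + 9114196) - 2551978 = 2*(1/2401)*(1/503)*3349396 - 2551978 = 6698792/1207703 - 2551978 = -3082024787742/1207703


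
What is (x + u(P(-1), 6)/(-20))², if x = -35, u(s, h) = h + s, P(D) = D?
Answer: 19881/16 ≈ 1242.6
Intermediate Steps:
(x + u(P(-1), 6)/(-20))² = (-35 + (6 - 1)/(-20))² = (-35 + 5*(-1/20))² = (-35 - ¼)² = (-141/4)² = 19881/16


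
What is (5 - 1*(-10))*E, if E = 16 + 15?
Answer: 465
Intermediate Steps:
E = 31
(5 - 1*(-10))*E = (5 - 1*(-10))*31 = (5 + 10)*31 = 15*31 = 465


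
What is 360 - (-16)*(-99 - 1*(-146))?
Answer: 1112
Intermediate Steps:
360 - (-16)*(-99 - 1*(-146)) = 360 - (-16)*(-99 + 146) = 360 - (-16)*47 = 360 - 1*(-752) = 360 + 752 = 1112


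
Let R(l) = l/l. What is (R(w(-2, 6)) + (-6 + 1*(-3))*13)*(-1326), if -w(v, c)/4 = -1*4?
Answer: 153816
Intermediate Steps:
w(v, c) = 16 (w(v, c) = -(-4)*4 = -4*(-4) = 16)
R(l) = 1
(R(w(-2, 6)) + (-6 + 1*(-3))*13)*(-1326) = (1 + (-6 + 1*(-3))*13)*(-1326) = (1 + (-6 - 3)*13)*(-1326) = (1 - 9*13)*(-1326) = (1 - 117)*(-1326) = -116*(-1326) = 153816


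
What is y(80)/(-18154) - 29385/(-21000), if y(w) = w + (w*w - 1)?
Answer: 13246543/12707800 ≈ 1.0424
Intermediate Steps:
y(w) = -1 + w + w**2 (y(w) = w + (w**2 - 1) = w + (-1 + w**2) = -1 + w + w**2)
y(80)/(-18154) - 29385/(-21000) = (-1 + 80 + 80**2)/(-18154) - 29385/(-21000) = (-1 + 80 + 6400)*(-1/18154) - 29385*(-1/21000) = 6479*(-1/18154) + 1959/1400 = -6479/18154 + 1959/1400 = 13246543/12707800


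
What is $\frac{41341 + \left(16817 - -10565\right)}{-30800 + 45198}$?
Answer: $\frac{68723}{14398} \approx 4.7731$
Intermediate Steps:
$\frac{41341 + \left(16817 - -10565\right)}{-30800 + 45198} = \frac{41341 + \left(16817 + 10565\right)}{14398} = \left(41341 + 27382\right) \frac{1}{14398} = 68723 \cdot \frac{1}{14398} = \frac{68723}{14398}$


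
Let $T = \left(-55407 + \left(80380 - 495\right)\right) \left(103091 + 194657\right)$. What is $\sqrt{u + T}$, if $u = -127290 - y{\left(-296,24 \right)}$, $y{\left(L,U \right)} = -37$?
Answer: $\sqrt{7288148291} \approx 85371.0$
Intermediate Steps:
$u = -127253$ ($u = -127290 - -37 = -127290 + 37 = -127253$)
$T = 7288275544$ ($T = \left(-55407 + 79885\right) 297748 = 24478 \cdot 297748 = 7288275544$)
$\sqrt{u + T} = \sqrt{-127253 + 7288275544} = \sqrt{7288148291}$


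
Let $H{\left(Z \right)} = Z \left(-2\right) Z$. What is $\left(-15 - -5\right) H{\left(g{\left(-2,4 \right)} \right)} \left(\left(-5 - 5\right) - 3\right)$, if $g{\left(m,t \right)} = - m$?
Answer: $-1040$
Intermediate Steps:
$H{\left(Z \right)} = - 2 Z^{2}$ ($H{\left(Z \right)} = - 2 Z Z = - 2 Z^{2}$)
$\left(-15 - -5\right) H{\left(g{\left(-2,4 \right)} \right)} \left(\left(-5 - 5\right) - 3\right) = \left(-15 - -5\right) \left(- 2 \left(\left(-1\right) \left(-2\right)\right)^{2}\right) \left(\left(-5 - 5\right) - 3\right) = \left(-15 + 5\right) \left(- 2 \cdot 2^{2}\right) \left(-10 - 3\right) = - 10 \left(\left(-2\right) 4\right) \left(-13\right) = \left(-10\right) \left(-8\right) \left(-13\right) = 80 \left(-13\right) = -1040$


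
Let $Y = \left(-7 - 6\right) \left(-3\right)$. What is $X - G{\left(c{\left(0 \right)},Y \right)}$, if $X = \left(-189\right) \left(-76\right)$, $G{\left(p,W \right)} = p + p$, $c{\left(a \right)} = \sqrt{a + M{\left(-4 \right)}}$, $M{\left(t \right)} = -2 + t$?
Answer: $14364 - 2 i \sqrt{6} \approx 14364.0 - 4.899 i$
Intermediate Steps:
$c{\left(a \right)} = \sqrt{-6 + a}$ ($c{\left(a \right)} = \sqrt{a - 6} = \sqrt{-6 + a}$)
$Y = 39$ ($Y = \left(-13\right) \left(-3\right) = 39$)
$G{\left(p,W \right)} = 2 p$
$X = 14364$
$X - G{\left(c{\left(0 \right)},Y \right)} = 14364 - 2 \sqrt{-6 + 0} = 14364 - 2 \sqrt{-6} = 14364 - 2 i \sqrt{6}$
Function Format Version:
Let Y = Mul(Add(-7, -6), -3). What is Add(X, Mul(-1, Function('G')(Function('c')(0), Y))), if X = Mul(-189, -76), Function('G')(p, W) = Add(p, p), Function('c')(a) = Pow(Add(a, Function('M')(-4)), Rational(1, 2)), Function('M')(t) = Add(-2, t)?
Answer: Add(14364, Mul(-2, I, Pow(6, Rational(1, 2)))) ≈ Add(14364., Mul(-4.8990, I))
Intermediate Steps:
Function('c')(a) = Pow(Add(-6, a), Rational(1, 2)) (Function('c')(a) = Pow(Add(a, Add(-2, -4)), Rational(1, 2)) = Pow(Add(a, -6), Rational(1, 2)) = Pow(Add(-6, a), Rational(1, 2)))
Y = 39 (Y = Mul(-13, -3) = 39)
Function('G')(p, W) = Mul(2, p)
X = 14364
Add(X, Mul(-1, Function('G')(Function('c')(0), Y))) = Add(14364, Mul(-1, Mul(2, Pow(Add(-6, 0), Rational(1, 2))))) = Add(14364, Mul(-1, Mul(2, Pow(-6, Rational(1, 2))))) = Add(14364, Mul(-1, Mul(2, Mul(I, Pow(6, Rational(1, 2)))))) = Add(14364, Mul(-1, Mul(2, I, Pow(6, Rational(1, 2))))) = Add(14364, Mul(-2, I, Pow(6, Rational(1, 2))))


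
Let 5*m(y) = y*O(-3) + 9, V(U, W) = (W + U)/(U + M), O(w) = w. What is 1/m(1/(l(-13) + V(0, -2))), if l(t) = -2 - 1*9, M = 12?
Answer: 335/621 ≈ 0.53945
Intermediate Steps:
V(U, W) = (U + W)/(12 + U) (V(U, W) = (W + U)/(U + 12) = (U + W)/(12 + U))
l(t) = -11 (l(t) = -2 - 9 = -11)
m(y) = 9/5 - 3*y/5 (m(y) = (y*(-3) + 9)/5 = (-3*y + 9)/5 = (9 - 3*y)/5 = 9/5 - 3*y/5)
1/m(1/(l(-13) + V(0, -2))) = 1/(9/5 - 3/(5*(-11 + (0 - 2)/(12 + 0)))) = 1/(9/5 - 3/(5*(-11 - 2/12))) = 1/(9/5 - 3/(5*(-11 + (1/12)*(-2)))) = 1/(9/5 - 3/(5*(-11 - ⅙))) = 1/(9/5 - 3/(5*(-67/6))) = 1/(9/5 - ⅗*(-6/67)) = 1/(9/5 + 18/335) = 1/(621/335) = 335/621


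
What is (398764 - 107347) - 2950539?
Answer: -2659122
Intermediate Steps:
(398764 - 107347) - 2950539 = 291417 - 2950539 = -2659122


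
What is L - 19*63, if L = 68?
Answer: -1129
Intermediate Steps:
L - 19*63 = 68 - 19*63 = 68 - 1197 = -1129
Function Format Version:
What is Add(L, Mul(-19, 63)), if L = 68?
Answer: -1129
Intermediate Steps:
Add(L, Mul(-19, 63)) = Add(68, Mul(-19, 63)) = Add(68, -1197) = -1129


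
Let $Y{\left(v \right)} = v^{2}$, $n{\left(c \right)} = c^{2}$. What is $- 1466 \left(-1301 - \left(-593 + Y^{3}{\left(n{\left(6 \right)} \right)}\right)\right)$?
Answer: $3191163942504$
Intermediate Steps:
$- 1466 \left(-1301 - \left(-593 + Y^{3}{\left(n{\left(6 \right)} \right)}\right)\right) = - 1466 \left(-1301 + \left(593 - \left(\left(6^{2}\right)^{2}\right)^{3}\right)\right) = - 1466 \left(-1301 + \left(593 - \left(36^{2}\right)^{3}\right)\right) = - 1466 \left(-1301 + \left(593 - 1296^{3}\right)\right) = - 1466 \left(-1301 + \left(593 - 2176782336\right)\right) = - 1466 \left(-1301 - 2176781743\right) = \left(-1466\right) \left(-2176783044\right) = 3191163942504$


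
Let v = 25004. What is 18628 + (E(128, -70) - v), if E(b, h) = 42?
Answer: -6334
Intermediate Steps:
18628 + (E(128, -70) - v) = 18628 + (42 - 1*25004) = 18628 + (42 - 25004) = 18628 - 24962 = -6334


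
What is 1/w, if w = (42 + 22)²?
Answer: 1/4096 ≈ 0.00024414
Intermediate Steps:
w = 4096 (w = 64² = 4096)
1/w = 1/4096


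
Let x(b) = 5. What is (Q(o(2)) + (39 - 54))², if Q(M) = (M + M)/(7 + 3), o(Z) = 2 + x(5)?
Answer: 4624/25 ≈ 184.96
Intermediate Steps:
o(Z) = 7 (o(Z) = 2 + 5 = 7)
Q(M) = M/5 (Q(M) = (2*M)/10 = (2*M)*(⅒) = M/5)
(Q(o(2)) + (39 - 54))² = ((⅕)*7 + (39 - 54))² = (7/5 - 15)² = (-68/5)² = 4624/25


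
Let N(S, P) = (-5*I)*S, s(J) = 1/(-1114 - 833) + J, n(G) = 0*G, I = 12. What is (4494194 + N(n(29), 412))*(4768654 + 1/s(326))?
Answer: 13602868372018085314/634721 ≈ 2.1431e+13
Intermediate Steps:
n(G) = 0
s(J) = -1/1947 + J (s(J) = 1/(-1947) + J = -1/1947 + J)
N(S, P) = -60*S (N(S, P) = (-5*12)*S = -60*S)
(4494194 + N(n(29), 412))*(4768654 + 1/s(326)) = (4494194 - 60*0)*(4768654 + 1/(-1/1947 + 326)) = (4494194 + 0)*(4768654 + 1/(634721/1947)) = 4494194*(4768654 + 1947/634721) = 4494194*(3026764837481/634721) = 13602868372018085314/634721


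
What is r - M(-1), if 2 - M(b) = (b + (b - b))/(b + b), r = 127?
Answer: 251/2 ≈ 125.50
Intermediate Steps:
M(b) = 3/2 (M(b) = 2 - (b + (b - b))/(b + b) = 2 - (b + 0)/(2*b) = 2 - b*1/(2*b) = 2 - 1*½ = 2 - ½ = 3/2)
r - M(-1) = 127 - 1*3/2 = 127 - 3/2 = 251/2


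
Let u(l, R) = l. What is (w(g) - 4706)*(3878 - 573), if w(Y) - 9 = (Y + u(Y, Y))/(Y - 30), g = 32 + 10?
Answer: -15500450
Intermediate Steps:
g = 42
w(Y) = 9 + 2*Y/(-30 + Y) (w(Y) = 9 + (Y + Y)/(Y - 30) = 9 + (2*Y)/(-30 + Y) = 9 + 2*Y/(-30 + Y))
(w(g) - 4706)*(3878 - 573) = ((-270 + 11*42)/(-30 + 42) - 4706)*(3878 - 573) = ((-270 + 462)/12 - 4706)*3305 = ((1/12)*192 - 4706)*3305 = (16 - 4706)*3305 = -4690*3305 = -15500450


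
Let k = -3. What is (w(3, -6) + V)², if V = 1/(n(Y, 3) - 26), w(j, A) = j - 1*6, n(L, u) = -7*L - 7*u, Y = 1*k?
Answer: 6241/676 ≈ 9.2323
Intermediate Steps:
Y = -3 (Y = 1*(-3) = -3)
w(j, A) = -6 + j (w(j, A) = j - 6 = -6 + j)
V = -1/26 (V = 1/((-7*(-3) - 7*3) - 26) = 1/((21 - 21) - 26) = 1/(0 - 26) = 1/(-26) = -1/26 ≈ -0.038462)
(w(3, -6) + V)² = ((-6 + 3) - 1/26)² = (-3 - 1/26)² = (-79/26)² = 6241/676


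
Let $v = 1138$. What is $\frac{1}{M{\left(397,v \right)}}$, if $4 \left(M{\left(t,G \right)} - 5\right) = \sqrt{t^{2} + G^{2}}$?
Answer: $- \frac{80}{1452253} + \frac{4 \sqrt{1452653}}{1452253} \approx 0.0032646$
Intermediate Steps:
$M{\left(t,G \right)} = 5 + \frac{\sqrt{G^{2} + t^{2}}}{4}$ ($M{\left(t,G \right)} = 5 + \frac{\sqrt{t^{2} + G^{2}}}{4} = 5 + \frac{\sqrt{G^{2} + t^{2}}}{4}$)
$\frac{1}{M{\left(397,v \right)}} = \frac{1}{5 + \frac{\sqrt{1138^{2} + 397^{2}}}{4}} = \frac{1}{5 + \frac{\sqrt{1295044 + 157609}}{4}} = \frac{1}{5 + \frac{\sqrt{1452653}}{4}}$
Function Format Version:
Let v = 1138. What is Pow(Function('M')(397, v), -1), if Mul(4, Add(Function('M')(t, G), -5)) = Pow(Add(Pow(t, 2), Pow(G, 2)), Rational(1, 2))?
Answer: Add(Rational(-80, 1452253), Mul(Rational(4, 1452253), Pow(1452653, Rational(1, 2)))) ≈ 0.0032646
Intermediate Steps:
Function('M')(t, G) = Add(5, Mul(Rational(1, 4), Pow(Add(Pow(G, 2), Pow(t, 2)), Rational(1, 2)))) (Function('M')(t, G) = Add(5, Mul(Rational(1, 4), Pow(Add(Pow(t, 2), Pow(G, 2)), Rational(1, 2)))) = Add(5, Mul(Rational(1, 4), Pow(Add(Pow(G, 2), Pow(t, 2)), Rational(1, 2)))))
Pow(Function('M')(397, v), -1) = Pow(Add(5, Mul(Rational(1, 4), Pow(Add(Pow(1138, 2), Pow(397, 2)), Rational(1, 2)))), -1) = Pow(Add(5, Mul(Rational(1, 4), Pow(Add(1295044, 157609), Rational(1, 2)))), -1) = Pow(Add(5, Mul(Rational(1, 4), Pow(1452653, Rational(1, 2)))), -1)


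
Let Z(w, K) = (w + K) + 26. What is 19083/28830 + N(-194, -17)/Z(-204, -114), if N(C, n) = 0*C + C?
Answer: 465219/350765 ≈ 1.3263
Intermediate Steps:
N(C, n) = C (N(C, n) = 0 + C = C)
Z(w, K) = 26 + K + w (Z(w, K) = (K + w) + 26 = 26 + K + w)
19083/28830 + N(-194, -17)/Z(-204, -114) = 19083/28830 - 194/(26 - 114 - 204) = 19083*(1/28830) - 194/(-292) = 6361/9610 - 194*(-1/292) = 6361/9610 + 97/146 = 465219/350765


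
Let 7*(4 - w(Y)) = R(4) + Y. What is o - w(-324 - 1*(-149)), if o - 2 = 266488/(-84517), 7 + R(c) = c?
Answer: -18092680/591619 ≈ -30.582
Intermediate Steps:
R(c) = -7 + c
o = -97454/84517 (o = 2 + 266488/(-84517) = 2 + 266488*(-1/84517) = 2 - 266488/84517 = -97454/84517 ≈ -1.1531)
w(Y) = 31/7 - Y/7 (w(Y) = 4 - ((-7 + 4) + Y)/7 = 4 - (-3 + Y)/7 = 4 + (3/7 - Y/7) = 31/7 - Y/7)
o - w(-324 - 1*(-149)) = -97454/84517 - (31/7 - (-324 - 1*(-149))/7) = -97454/84517 - (31/7 - (-324 + 149)/7) = -97454/84517 - (31/7 - 1/7*(-175)) = -97454/84517 - (31/7 + 25) = -97454/84517 - 1*206/7 = -97454/84517 - 206/7 = -18092680/591619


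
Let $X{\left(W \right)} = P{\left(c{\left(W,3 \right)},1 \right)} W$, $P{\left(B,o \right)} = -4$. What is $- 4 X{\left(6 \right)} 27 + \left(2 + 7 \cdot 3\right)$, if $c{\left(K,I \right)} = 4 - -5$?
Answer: $2615$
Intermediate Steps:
$c{\left(K,I \right)} = 9$ ($c{\left(K,I \right)} = 4 + 5 = 9$)
$X{\left(W \right)} = - 4 W$
$- 4 X{\left(6 \right)} 27 + \left(2 + 7 \cdot 3\right) = - 4 \left(\left(-4\right) 6\right) 27 + \left(2 + 7 \cdot 3\right) = \left(-4\right) \left(-24\right) 27 + \left(2 + 21\right) = 96 \cdot 27 + 23 = 2592 + 23 = 2615$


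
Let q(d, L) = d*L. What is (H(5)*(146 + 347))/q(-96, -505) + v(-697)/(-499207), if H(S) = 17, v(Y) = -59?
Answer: 4186714187/24201555360 ≈ 0.17299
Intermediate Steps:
q(d, L) = L*d
(H(5)*(146 + 347))/q(-96, -505) + v(-697)/(-499207) = (17*(146 + 347))/((-505*(-96))) - 59/(-499207) = (17*493)/48480 - 59*(-1/499207) = 8381*(1/48480) + 59/499207 = 8381/48480 + 59/499207 = 4186714187/24201555360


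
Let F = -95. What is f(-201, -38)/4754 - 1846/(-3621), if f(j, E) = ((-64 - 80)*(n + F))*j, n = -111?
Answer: -151981030/121227 ≈ -1253.7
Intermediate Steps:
f(j, E) = 29664*j (f(j, E) = ((-64 - 80)*(-111 - 95))*j = (-144*(-206))*j = 29664*j)
f(-201, -38)/4754 - 1846/(-3621) = (29664*(-201))/4754 - 1846/(-3621) = -5962464*1/4754 - 1846*(-1/3621) = -2981232/2377 + 26/51 = -151981030/121227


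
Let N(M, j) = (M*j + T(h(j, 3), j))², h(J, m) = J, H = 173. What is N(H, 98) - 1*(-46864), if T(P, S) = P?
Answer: 290817568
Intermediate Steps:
N(M, j) = (j + M*j)² (N(M, j) = (M*j + j)² = (j + M*j)²)
N(H, 98) - 1*(-46864) = 98²*(1 + 173)² - 1*(-46864) = 9604*174² + 46864 = 9604*30276 + 46864 = 290770704 + 46864 = 290817568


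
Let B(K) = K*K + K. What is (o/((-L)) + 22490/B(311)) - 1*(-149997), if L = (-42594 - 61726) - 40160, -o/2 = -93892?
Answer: 210622687987/1404165 ≈ 1.5000e+5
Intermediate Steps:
o = 187784 (o = -2*(-93892) = 187784)
B(K) = K + K² (B(K) = K² + K = K + K²)
L = -144480 (L = -104320 - 40160 = -144480)
(o/((-L)) + 22490/B(311)) - 1*(-149997) = (187784/((-1*(-144480))) + 22490/((311*(1 + 311)))) - 1*(-149997) = (187784/144480 + 22490/((311*312))) + 149997 = (187784*(1/144480) + 22490/97032) + 149997 = (23473/18060 + 22490*(1/97032)) + 149997 = (23473/18060 + 865/3732) + 149997 = 2150482/1404165 + 149997 = 210622687987/1404165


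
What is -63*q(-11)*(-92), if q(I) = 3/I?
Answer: -17388/11 ≈ -1580.7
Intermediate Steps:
-63*q(-11)*(-92) = -189/(-11)*(-92) = -189*(-1)/11*(-92) = -63*(-3/11)*(-92) = (189/11)*(-92) = -17388/11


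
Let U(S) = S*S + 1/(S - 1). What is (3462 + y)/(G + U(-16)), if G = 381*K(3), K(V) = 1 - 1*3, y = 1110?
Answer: -77724/8603 ≈ -9.0345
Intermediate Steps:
K(V) = -2 (K(V) = 1 - 3 = -2)
U(S) = S**2 + 1/(-1 + S)
G = -762 (G = 381*(-2) = -762)
(3462 + y)/(G + U(-16)) = (3462 + 1110)/(-762 + (1 + (-16)**3 - 1*(-16)**2)/(-1 - 16)) = 4572/(-762 + (1 - 4096 - 1*256)/(-17)) = 4572/(-762 - (1 - 4096 - 256)/17) = 4572/(-762 - 1/17*(-4351)) = 4572/(-762 + 4351/17) = 4572/(-8603/17) = 4572*(-17/8603) = -77724/8603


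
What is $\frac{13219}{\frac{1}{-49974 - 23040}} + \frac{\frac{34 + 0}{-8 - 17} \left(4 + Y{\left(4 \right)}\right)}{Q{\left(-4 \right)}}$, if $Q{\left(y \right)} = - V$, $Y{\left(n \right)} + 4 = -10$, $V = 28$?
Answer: $- \frac{33781022327}{35} \approx -9.6517 \cdot 10^{8}$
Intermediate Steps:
$Y{\left(n \right)} = -14$ ($Y{\left(n \right)} = -4 - 10 = -14$)
$Q{\left(y \right)} = -28$ ($Q{\left(y \right)} = \left(-1\right) 28 = -28$)
$\frac{13219}{\frac{1}{-49974 - 23040}} + \frac{\frac{34 + 0}{-8 - 17} \left(4 + Y{\left(4 \right)}\right)}{Q{\left(-4 \right)}} = \frac{13219}{\frac{1}{-49974 - 23040}} + \frac{\frac{34 + 0}{-8 - 17} \left(4 - 14\right)}{-28} = \frac{13219}{\frac{1}{-73014}} + \frac{34}{-25} \left(-10\right) \left(- \frac{1}{28}\right) = \frac{13219}{- \frac{1}{73014}} + 34 \left(- \frac{1}{25}\right) \left(-10\right) \left(- \frac{1}{28}\right) = 13219 \left(-73014\right) + \left(- \frac{34}{25}\right) \left(-10\right) \left(- \frac{1}{28}\right) = -965172066 + \frac{68}{5} \left(- \frac{1}{28}\right) = -965172066 - \frac{17}{35} = - \frac{33781022327}{35}$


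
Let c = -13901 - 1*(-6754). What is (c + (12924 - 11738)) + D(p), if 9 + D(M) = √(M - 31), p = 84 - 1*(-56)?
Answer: -5970 + √109 ≈ -5959.6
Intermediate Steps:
c = -7147 (c = -13901 + 6754 = -7147)
p = 140 (p = 84 + 56 = 140)
D(M) = -9 + √(-31 + M) (D(M) = -9 + √(M - 31) = -9 + √(-31 + M))
(c + (12924 - 11738)) + D(p) = (-7147 + (12924 - 11738)) + (-9 + √(-31 + 140)) = (-7147 + 1186) + (-9 + √109) = -5961 + (-9 + √109) = -5970 + √109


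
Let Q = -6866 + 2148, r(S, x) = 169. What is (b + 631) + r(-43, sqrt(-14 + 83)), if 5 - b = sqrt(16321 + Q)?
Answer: 805 - sqrt(11603) ≈ 697.28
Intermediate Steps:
Q = -4718
b = 5 - sqrt(11603) (b = 5 - sqrt(16321 - 4718) = 5 - sqrt(11603) ≈ -102.72)
(b + 631) + r(-43, sqrt(-14 + 83)) = ((5 - sqrt(11603)) + 631) + 169 = (636 - sqrt(11603)) + 169 = 805 - sqrt(11603)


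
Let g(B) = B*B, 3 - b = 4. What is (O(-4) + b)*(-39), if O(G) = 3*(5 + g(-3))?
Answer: -1599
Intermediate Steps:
b = -1 (b = 3 - 1*4 = 3 - 4 = -1)
g(B) = B**2
O(G) = 42 (O(G) = 3*(5 + (-3)**2) = 3*(5 + 9) = 3*14 = 42)
(O(-4) + b)*(-39) = (42 - 1)*(-39) = 41*(-39) = -1599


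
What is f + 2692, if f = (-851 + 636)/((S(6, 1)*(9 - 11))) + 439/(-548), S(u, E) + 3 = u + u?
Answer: 13331903/4932 ≈ 2703.1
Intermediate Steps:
S(u, E) = -3 + 2*u (S(u, E) = -3 + (u + u) = -3 + 2*u)
f = 54959/4932 (f = (-851 + 636)/(((-3 + 2*6)*(9 - 11))) + 439/(-548) = -215*(-1/(2*(-3 + 12))) + 439*(-1/548) = -215/(9*(-2)) - 439/548 = -215/(-18) - 439/548 = -215*(-1/18) - 439/548 = 215/18 - 439/548 = 54959/4932 ≈ 11.143)
f + 2692 = 54959/4932 + 2692 = 13331903/4932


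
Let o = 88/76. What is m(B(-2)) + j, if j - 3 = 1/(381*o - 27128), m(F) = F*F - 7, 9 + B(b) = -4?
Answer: 83663231/507050 ≈ 165.00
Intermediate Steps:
B(b) = -13 (B(b) = -9 - 4 = -13)
m(F) = -7 + F**2 (m(F) = F**2 - 7 = -7 + F**2)
o = 22/19 (o = 88*(1/76) = 22/19 ≈ 1.1579)
j = 1521131/507050 (j = 3 + 1/(381*(22/19) - 27128) = 3 + 1/(8382/19 - 27128) = 3 + 1/(-507050/19) = 3 - 19/507050 = 1521131/507050 ≈ 3.0000)
m(B(-2)) + j = (-7 + (-13)**2) + 1521131/507050 = (-7 + 169) + 1521131/507050 = 162 + 1521131/507050 = 83663231/507050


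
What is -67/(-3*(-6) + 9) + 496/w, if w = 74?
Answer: 4217/999 ≈ 4.2212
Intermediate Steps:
-67/(-3*(-6) + 9) + 496/w = -67/(-3*(-6) + 9) + 496/74 = -67/(18 + 9) + 496*(1/74) = -67/27 + 248/37 = 4217/999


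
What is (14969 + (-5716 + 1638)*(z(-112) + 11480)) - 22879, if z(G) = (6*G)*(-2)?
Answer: -52304182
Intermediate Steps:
z(G) = -12*G
(14969 + (-5716 + 1638)*(z(-112) + 11480)) - 22879 = (14969 + (-5716 + 1638)*(-12*(-112) + 11480)) - 22879 = (14969 - 4078*(1344 + 11480)) - 22879 = (14969 - 4078*12824) - 22879 = (14969 - 52296272) - 22879 = -52281303 - 22879 = -52304182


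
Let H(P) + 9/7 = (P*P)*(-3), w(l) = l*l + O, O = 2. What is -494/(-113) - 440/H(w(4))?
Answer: 3713662/769869 ≈ 4.8238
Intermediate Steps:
w(l) = 2 + l² (w(l) = l*l + 2 = l² + 2 = 2 + l²)
H(P) = -9/7 - 3*P² (H(P) = -9/7 + (P*P)*(-3) = -9/7 + P²*(-3) = -9/7 - 3*P²)
-494/(-113) - 440/H(w(4)) = -494/(-113) - 440/(-9/7 - 3*(2 + 4²)²) = -494*(-1/113) - 440/(-9/7 - 3*(2 + 16)²) = 494/113 - 440/(-9/7 - 3*18²) = 494/113 - 440/(-9/7 - 3*324) = 494/113 - 440/(-9/7 - 972) = 494/113 - 440/(-6813/7) = 494/113 - 440*(-7/6813) = 494/113 + 3080/6813 = 3713662/769869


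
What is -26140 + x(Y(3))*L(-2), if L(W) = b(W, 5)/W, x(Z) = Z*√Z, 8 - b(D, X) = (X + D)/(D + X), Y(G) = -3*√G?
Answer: -26140 + 63*I*3^(¼)/2 ≈ -26140.0 + 41.456*I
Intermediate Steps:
b(D, X) = 7 (b(D, X) = 8 - (X + D)/(D + X) = 8 - (D + X)/(D + X) = 8 - 1*1 = 8 - 1 = 7)
x(Z) = Z^(3/2)
L(W) = 7/W
-26140 + x(Y(3))*L(-2) = -26140 + (-3*√3)^(3/2)*(7/(-2)) = -26140 + (-9*I*3^(¼))*(7*(-½)) = -26140 - 9*I*3^(¼)*(-7/2) = -26140 + 63*I*3^(¼)/2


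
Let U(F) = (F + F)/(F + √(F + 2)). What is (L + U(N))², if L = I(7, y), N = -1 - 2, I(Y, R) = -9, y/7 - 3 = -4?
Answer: 1287/25 - 216*I/25 ≈ 51.48 - 8.64*I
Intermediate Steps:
y = -7 (y = 21 + 7*(-4) = 21 - 28 = -7)
N = -3
U(F) = 2*F/(F + √(2 + F)) (U(F) = (2*F)/(F + √(2 + F)) = 2*F/(F + √(2 + F)))
L = -9
(L + U(N))² = (-9 + 2*(-3)/(-3 + √(2 - 3)))² = (-9 + 2*(-3)/(-3 + √(-1)))² = (-9 + 2*(-3)/(-3 + I))² = (-9 + 2*(-3)*((-3 - I)/10))² = (-9 + (9/5 + 3*I/5))² = (-36/5 + 3*I/5)²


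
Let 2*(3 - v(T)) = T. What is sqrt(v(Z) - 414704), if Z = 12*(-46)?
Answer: 55*I*sqrt(137) ≈ 643.76*I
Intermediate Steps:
Z = -552
v(T) = 3 - T/2
sqrt(v(Z) - 414704) = sqrt((3 - 1/2*(-552)) - 414704) = sqrt((3 + 276) - 414704) = sqrt(279 - 414704) = sqrt(-414425) = 55*I*sqrt(137)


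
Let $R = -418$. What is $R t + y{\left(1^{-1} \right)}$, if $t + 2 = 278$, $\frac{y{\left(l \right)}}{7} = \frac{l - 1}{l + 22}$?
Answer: $-115368$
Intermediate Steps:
$y{\left(l \right)} = \frac{7 \left(-1 + l\right)}{22 + l}$ ($y{\left(l \right)} = 7 \frac{l - 1}{l + 22} = 7 \frac{-1 + l}{22 + l} = \frac{7 \left(-1 + l\right)}{22 + l}$)
$t = 276$ ($t = -2 + 278 = 276$)
$R t + y{\left(1^{-1} \right)} = \left(-418\right) 276 + \frac{7 \left(-1 + 1^{-1}\right)}{22 + 1^{-1}} = -115368 + \frac{7 \left(-1 + 1\right)}{22 + 1} = -115368 + 7 \cdot \frac{1}{23} \cdot 0 = -115368 + 0 = -115368$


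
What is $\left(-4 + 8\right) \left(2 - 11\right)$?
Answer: $-36$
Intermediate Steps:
$\left(-4 + 8\right) \left(2 - 11\right) = 4 \left(-9\right) = -36$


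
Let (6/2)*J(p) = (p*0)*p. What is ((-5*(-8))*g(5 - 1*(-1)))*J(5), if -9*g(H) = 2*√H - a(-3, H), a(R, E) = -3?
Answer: 0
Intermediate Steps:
g(H) = -⅓ - 2*√H/9 (g(H) = -(2*√H - 1*(-3))/9 = -(2*√H + 3)/9 = -(3 + 2*√H)/9 = -⅓ - 2*√H/9)
J(p) = 0 (J(p) = ((p*0)*p)/3 = (0*p)/3 = (⅓)*0 = 0)
((-5*(-8))*g(5 - 1*(-1)))*J(5) = ((-5*(-8))*(-⅓ - 2*√(5 - 1*(-1))/9))*0 = (40*(-⅓ - 2*√(5 + 1)/9))*0 = (40*(-⅓ - 2*√6/9))*0 = (-40/3 - 80*√6/9)*0 = 0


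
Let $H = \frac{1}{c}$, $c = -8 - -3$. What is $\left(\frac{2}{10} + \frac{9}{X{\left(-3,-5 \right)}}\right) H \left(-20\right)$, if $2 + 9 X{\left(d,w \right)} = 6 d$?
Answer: $- \frac{77}{5} \approx -15.4$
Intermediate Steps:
$X{\left(d,w \right)} = - \frac{2}{9} + \frac{2 d}{3}$ ($X{\left(d,w \right)} = - \frac{2}{9} + \frac{6 d}{9} = - \frac{2}{9} + \frac{2 d}{3}$)
$c = -5$ ($c = -8 + 3 = -5$)
$H = - \frac{1}{5}$ ($H = \frac{1}{-5} = - \frac{1}{5} \approx -0.2$)
$\left(\frac{2}{10} + \frac{9}{X{\left(-3,-5 \right)}}\right) H \left(-20\right) = \left(\frac{2}{10} + \frac{9}{- \frac{2}{9} + \frac{2}{3} \left(-3\right)}\right) \left(- \frac{1}{5}\right) \left(-20\right) = \left(2 \cdot \frac{1}{10} + \frac{9}{- \frac{2}{9} - 2}\right) \left(- \frac{1}{5}\right) \left(-20\right) = \left(\frac{1}{5} + \frac{9}{- \frac{20}{9}}\right) \left(- \frac{1}{5}\right) \left(-20\right) = \left(\frac{1}{5} + 9 \left(- \frac{9}{20}\right)\right) \left(- \frac{1}{5}\right) \left(-20\right) = \left(\frac{1}{5} - \frac{81}{20}\right) \left(- \frac{1}{5}\right) \left(-20\right) = \left(- \frac{77}{20}\right) \left(- \frac{1}{5}\right) \left(-20\right) = \frac{77}{100} \left(-20\right) = - \frac{77}{5}$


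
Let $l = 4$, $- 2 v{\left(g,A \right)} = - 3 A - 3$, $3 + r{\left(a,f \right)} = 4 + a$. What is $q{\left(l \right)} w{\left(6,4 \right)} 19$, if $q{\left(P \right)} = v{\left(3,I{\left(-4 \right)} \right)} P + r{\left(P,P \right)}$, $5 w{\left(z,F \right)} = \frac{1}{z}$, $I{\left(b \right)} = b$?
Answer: $- \frac{247}{30} \approx -8.2333$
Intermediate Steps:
$r{\left(a,f \right)} = 1 + a$ ($r{\left(a,f \right)} = -3 + \left(4 + a\right) = 1 + a$)
$w{\left(z,F \right)} = \frac{1}{5 z}$
$v{\left(g,A \right)} = \frac{3}{2} + \frac{3 A}{2}$ ($v{\left(g,A \right)} = - \frac{- 3 A - 3}{2} = - \frac{-3 - 3 A}{2} = \frac{3}{2} + \frac{3 A}{2}$)
$q{\left(P \right)} = 1 - \frac{7 P}{2}$ ($q{\left(P \right)} = \left(\frac{3}{2} + \frac{3}{2} \left(-4\right)\right) P + \left(1 + P\right) = \left(\frac{3}{2} - 6\right) P + \left(1 + P\right) = - \frac{9 P}{2} + \left(1 + P\right) = 1 - \frac{7 P}{2}$)
$q{\left(l \right)} w{\left(6,4 \right)} 19 = \left(1 - 14\right) \frac{1}{5 \cdot 6} \cdot 19 = \left(1 - 14\right) \frac{1}{5} \cdot \frac{1}{6} \cdot 19 = \left(-13\right) \frac{1}{30} \cdot 19 = \left(- \frac{13}{30}\right) 19 = - \frac{247}{30}$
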